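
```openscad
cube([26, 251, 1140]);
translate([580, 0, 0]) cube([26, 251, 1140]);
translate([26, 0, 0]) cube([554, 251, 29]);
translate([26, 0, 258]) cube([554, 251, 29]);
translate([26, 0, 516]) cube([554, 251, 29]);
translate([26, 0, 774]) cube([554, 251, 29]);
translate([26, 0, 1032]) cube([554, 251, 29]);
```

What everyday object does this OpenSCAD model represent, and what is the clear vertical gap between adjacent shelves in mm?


A bookshelf. The clear shelf gap is 229 mm.

Two tall side panels with 5 horizontal boards between them — a bookshelf. The first two shelf undersides are at z = 0 and z = 258; with shelf thickness 29, the clear gap is 258 − 0 − 29 = 229 mm.


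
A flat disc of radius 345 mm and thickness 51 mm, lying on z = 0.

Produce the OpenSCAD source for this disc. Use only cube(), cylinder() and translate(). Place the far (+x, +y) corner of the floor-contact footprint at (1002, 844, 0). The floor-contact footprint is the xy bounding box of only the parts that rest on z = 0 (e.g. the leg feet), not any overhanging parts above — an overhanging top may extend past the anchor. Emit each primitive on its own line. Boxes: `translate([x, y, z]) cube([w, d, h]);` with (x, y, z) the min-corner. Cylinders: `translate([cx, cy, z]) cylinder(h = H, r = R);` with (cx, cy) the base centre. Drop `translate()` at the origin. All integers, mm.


translate([657, 499, 0]) cylinder(h = 51, r = 345);


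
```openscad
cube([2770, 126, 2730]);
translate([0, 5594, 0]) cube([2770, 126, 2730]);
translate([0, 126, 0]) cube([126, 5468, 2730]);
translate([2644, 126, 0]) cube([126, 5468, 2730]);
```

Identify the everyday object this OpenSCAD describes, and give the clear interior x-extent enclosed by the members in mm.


A house (or room) frame. The interior width is 2518 mm.

Four 2730 mm walls enclosing a rectangle with no floor or roof — a room or house frame. Outside width is 2770 mm and wall thickness is 126 mm, so the interior width is 2770 − 2 × 126 = 2518 mm.


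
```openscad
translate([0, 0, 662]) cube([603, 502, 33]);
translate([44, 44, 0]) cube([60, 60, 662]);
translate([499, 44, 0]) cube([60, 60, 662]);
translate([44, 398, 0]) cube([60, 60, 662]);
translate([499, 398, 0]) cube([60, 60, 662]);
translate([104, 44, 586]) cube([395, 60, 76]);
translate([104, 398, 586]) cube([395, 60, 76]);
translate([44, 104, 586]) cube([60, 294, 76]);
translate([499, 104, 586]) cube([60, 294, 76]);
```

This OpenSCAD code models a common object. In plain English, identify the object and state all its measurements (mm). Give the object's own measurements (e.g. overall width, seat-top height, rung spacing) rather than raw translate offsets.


A rectangular dining table. The top is 603×502×33 mm with its upper surface at z = 695 mm. It stands on four 60×60 mm square legs, each inset 44 mm from the nearest pair of top edges, running from the floor to the underside of the top. Four apron rails, 60 mm thick and 76 mm tall, run between adjacent legs with their top edges flush with the underside of the top and their outer faces flush with the legs' outer faces.


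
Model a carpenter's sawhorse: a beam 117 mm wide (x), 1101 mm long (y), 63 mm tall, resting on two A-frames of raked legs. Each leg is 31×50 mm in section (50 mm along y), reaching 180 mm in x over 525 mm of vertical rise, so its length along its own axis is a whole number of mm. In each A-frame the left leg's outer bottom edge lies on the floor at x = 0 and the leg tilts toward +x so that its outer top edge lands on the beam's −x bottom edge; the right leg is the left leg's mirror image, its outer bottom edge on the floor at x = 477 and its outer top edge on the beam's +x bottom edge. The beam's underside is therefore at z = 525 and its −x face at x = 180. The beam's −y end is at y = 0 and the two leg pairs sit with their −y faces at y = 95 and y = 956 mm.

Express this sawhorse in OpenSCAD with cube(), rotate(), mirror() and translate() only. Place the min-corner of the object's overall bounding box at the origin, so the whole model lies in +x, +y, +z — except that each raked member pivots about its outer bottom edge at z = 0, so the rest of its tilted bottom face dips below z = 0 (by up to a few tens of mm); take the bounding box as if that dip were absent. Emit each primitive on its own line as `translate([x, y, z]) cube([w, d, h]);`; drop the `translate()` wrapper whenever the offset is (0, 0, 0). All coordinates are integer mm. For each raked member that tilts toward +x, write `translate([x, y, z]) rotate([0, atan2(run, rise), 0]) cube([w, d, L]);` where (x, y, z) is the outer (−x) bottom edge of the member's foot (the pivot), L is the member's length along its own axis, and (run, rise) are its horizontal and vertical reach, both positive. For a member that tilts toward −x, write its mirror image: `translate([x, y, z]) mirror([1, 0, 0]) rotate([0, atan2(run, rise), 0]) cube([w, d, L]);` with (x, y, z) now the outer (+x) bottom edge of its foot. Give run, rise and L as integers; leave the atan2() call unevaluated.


// leg length = √(180² + 525²) = 555
// right-leg outer foot x = 2·180 + 117 = 477
// beam min-corner = (180, 0, 525)
translate([180, 0, 525]) cube([117, 1101, 63]);
translate([0, 95, 0]) rotate([0, atan2(180, 525), 0]) cube([31, 50, 555]);
translate([477, 95, 0]) mirror([1, 0, 0]) rotate([0, atan2(180, 525), 0]) cube([31, 50, 555]);
translate([0, 956, 0]) rotate([0, atan2(180, 525), 0]) cube([31, 50, 555]);
translate([477, 956, 0]) mirror([1, 0, 0]) rotate([0, atan2(180, 525), 0]) cube([31, 50, 555]);


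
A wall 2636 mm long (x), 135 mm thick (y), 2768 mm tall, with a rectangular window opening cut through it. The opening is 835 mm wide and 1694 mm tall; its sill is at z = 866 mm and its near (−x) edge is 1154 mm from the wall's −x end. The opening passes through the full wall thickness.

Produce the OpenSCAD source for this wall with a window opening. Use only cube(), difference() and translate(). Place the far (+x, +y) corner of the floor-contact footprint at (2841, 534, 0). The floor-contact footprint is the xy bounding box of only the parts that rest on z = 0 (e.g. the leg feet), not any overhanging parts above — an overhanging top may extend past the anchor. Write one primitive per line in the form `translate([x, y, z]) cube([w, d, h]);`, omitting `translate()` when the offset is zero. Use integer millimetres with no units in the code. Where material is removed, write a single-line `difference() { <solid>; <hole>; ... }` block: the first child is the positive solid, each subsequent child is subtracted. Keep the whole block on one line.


difference() { translate([205, 399, 0]) cube([2636, 135, 2768]); translate([1359, 399, 866]) cube([835, 135, 1694]); }


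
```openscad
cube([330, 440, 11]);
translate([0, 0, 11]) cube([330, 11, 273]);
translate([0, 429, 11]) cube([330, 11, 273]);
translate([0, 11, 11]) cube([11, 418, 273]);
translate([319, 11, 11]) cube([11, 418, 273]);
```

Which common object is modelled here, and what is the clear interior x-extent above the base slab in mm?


An open box. The internal width is 308 mm.

A 330×440 base slab with four walls standing on it — an open box. The base is 330 mm wide and the walls are 11 mm thick, so the internal width is 330 − 2 × 11 = 308 mm.


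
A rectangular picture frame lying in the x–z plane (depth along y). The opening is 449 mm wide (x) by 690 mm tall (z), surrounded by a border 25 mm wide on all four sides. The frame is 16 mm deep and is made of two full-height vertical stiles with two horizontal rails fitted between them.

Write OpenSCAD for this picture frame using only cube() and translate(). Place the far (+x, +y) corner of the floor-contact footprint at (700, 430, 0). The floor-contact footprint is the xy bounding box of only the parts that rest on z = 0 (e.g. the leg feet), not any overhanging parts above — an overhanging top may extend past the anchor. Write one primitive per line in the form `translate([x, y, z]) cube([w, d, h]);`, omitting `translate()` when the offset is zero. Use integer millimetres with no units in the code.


translate([201, 414, 0]) cube([25, 16, 740]);
translate([675, 414, 0]) cube([25, 16, 740]);
translate([226, 414, 0]) cube([449, 16, 25]);
translate([226, 414, 715]) cube([449, 16, 25]);


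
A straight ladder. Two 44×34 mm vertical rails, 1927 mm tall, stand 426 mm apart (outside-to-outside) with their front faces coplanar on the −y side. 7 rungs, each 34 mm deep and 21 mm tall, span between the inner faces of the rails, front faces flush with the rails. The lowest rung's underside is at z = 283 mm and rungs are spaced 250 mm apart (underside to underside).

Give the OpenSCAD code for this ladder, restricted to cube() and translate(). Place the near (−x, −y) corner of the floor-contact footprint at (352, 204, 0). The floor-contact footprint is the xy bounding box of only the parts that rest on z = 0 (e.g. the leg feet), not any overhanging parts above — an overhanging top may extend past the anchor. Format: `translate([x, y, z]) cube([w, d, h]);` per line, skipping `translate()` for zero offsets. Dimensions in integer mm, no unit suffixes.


translate([352, 204, 0]) cube([44, 34, 1927]);
translate([734, 204, 0]) cube([44, 34, 1927]);
translate([396, 204, 283]) cube([338, 34, 21]);
translate([396, 204, 533]) cube([338, 34, 21]);
translate([396, 204, 783]) cube([338, 34, 21]);
translate([396, 204, 1033]) cube([338, 34, 21]);
translate([396, 204, 1283]) cube([338, 34, 21]);
translate([396, 204, 1533]) cube([338, 34, 21]);
translate([396, 204, 1783]) cube([338, 34, 21]);


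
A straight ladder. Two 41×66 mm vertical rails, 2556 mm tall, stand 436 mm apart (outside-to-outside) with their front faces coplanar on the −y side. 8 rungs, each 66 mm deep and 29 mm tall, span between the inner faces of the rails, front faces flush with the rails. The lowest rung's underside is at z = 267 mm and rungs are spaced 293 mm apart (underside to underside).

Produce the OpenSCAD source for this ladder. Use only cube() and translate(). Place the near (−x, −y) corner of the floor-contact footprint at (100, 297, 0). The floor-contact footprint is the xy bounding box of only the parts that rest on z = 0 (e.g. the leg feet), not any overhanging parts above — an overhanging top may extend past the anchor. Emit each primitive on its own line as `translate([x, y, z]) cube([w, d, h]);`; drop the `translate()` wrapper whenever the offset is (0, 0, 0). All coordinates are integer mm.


translate([100, 297, 0]) cube([41, 66, 2556]);
translate([495, 297, 0]) cube([41, 66, 2556]);
translate([141, 297, 267]) cube([354, 66, 29]);
translate([141, 297, 560]) cube([354, 66, 29]);
translate([141, 297, 853]) cube([354, 66, 29]);
translate([141, 297, 1146]) cube([354, 66, 29]);
translate([141, 297, 1439]) cube([354, 66, 29]);
translate([141, 297, 1732]) cube([354, 66, 29]);
translate([141, 297, 2025]) cube([354, 66, 29]);
translate([141, 297, 2318]) cube([354, 66, 29]);


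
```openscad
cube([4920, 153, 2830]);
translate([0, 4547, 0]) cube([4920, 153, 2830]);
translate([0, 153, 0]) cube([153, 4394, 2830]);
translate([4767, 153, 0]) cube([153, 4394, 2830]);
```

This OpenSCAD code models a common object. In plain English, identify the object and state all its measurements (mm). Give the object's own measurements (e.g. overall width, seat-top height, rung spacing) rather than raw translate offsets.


The wall frame of a small rectangular building: four walls, each 2830 mm tall and 153 mm thick, enclosing a footprint 4920 mm (x) by 4700 mm (y) outside-to-outside, with no floor or roof. The front and back walls (the −y and +y sides) span the full width; the two side walls fit between them.


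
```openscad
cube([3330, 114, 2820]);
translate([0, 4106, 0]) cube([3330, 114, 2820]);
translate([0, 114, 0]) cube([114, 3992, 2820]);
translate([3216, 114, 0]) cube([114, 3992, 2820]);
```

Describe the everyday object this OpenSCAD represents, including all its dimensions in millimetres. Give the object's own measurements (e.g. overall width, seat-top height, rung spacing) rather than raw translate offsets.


The wall frame of a small rectangular building: four walls, each 2820 mm tall and 114 mm thick, enclosing a footprint 3330 mm (x) by 4220 mm (y) outside-to-outside, with no floor or roof. The front and back walls (the −y and +y sides) span the full width; the two side walls fit between them.


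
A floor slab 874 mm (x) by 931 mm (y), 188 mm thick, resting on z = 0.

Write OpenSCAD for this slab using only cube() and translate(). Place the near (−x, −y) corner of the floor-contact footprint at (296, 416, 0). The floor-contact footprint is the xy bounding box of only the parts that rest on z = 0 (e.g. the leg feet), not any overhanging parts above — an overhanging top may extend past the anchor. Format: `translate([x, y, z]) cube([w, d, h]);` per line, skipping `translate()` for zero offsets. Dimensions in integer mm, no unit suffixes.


translate([296, 416, 0]) cube([874, 931, 188]);


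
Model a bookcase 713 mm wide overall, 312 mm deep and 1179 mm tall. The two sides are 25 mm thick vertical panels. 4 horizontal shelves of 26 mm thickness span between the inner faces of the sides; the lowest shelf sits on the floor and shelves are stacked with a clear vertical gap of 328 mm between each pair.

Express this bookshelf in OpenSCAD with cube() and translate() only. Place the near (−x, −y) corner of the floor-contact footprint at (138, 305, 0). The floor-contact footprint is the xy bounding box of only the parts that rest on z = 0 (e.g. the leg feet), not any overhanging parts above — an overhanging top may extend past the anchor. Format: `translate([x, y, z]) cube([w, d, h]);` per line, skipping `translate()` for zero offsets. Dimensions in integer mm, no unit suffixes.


translate([138, 305, 0]) cube([25, 312, 1179]);
translate([826, 305, 0]) cube([25, 312, 1179]);
translate([163, 305, 0]) cube([663, 312, 26]);
translate([163, 305, 354]) cube([663, 312, 26]);
translate([163, 305, 708]) cube([663, 312, 26]);
translate([163, 305, 1062]) cube([663, 312, 26]);


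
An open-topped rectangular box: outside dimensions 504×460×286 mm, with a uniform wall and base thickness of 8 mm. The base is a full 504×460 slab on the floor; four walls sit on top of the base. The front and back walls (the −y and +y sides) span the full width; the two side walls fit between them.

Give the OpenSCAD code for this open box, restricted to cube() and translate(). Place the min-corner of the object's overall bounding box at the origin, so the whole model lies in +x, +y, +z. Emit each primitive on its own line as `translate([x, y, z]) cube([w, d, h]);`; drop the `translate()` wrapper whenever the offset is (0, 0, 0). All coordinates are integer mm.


cube([504, 460, 8]);
translate([0, 0, 8]) cube([504, 8, 278]);
translate([0, 452, 8]) cube([504, 8, 278]);
translate([0, 8, 8]) cube([8, 444, 278]);
translate([496, 8, 8]) cube([8, 444, 278]);


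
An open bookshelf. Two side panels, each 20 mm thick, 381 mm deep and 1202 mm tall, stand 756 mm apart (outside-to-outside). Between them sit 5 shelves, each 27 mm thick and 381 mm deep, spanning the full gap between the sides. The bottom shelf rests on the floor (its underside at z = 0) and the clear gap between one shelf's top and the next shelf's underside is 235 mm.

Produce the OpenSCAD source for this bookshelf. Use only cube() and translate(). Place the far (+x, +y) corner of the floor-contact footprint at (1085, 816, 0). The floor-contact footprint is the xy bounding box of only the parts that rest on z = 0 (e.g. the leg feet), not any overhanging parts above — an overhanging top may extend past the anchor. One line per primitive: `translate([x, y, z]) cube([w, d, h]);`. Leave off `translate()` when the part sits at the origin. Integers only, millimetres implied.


translate([329, 435, 0]) cube([20, 381, 1202]);
translate([1065, 435, 0]) cube([20, 381, 1202]);
translate([349, 435, 0]) cube([716, 381, 27]);
translate([349, 435, 262]) cube([716, 381, 27]);
translate([349, 435, 524]) cube([716, 381, 27]);
translate([349, 435, 786]) cube([716, 381, 27]);
translate([349, 435, 1048]) cube([716, 381, 27]);


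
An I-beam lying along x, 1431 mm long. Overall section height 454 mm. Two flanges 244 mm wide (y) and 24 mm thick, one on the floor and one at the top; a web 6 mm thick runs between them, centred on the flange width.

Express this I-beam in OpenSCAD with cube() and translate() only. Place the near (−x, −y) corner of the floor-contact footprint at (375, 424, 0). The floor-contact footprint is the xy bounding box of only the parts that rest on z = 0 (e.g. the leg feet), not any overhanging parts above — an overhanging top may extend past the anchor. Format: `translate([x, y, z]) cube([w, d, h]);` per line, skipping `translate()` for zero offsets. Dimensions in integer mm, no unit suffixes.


translate([375, 424, 0]) cube([1431, 244, 24]);
translate([375, 543, 24]) cube([1431, 6, 406]);
translate([375, 424, 430]) cube([1431, 244, 24]);


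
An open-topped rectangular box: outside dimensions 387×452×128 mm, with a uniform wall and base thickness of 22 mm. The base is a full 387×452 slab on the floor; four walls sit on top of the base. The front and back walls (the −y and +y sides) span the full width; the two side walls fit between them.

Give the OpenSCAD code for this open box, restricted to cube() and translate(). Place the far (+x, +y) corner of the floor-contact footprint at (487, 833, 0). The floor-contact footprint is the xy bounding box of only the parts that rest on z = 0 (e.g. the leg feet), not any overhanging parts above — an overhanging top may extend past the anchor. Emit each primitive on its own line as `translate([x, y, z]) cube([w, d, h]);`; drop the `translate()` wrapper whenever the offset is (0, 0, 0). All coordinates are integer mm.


translate([100, 381, 0]) cube([387, 452, 22]);
translate([100, 381, 22]) cube([387, 22, 106]);
translate([100, 811, 22]) cube([387, 22, 106]);
translate([100, 403, 22]) cube([22, 408, 106]);
translate([465, 403, 22]) cube([22, 408, 106]);


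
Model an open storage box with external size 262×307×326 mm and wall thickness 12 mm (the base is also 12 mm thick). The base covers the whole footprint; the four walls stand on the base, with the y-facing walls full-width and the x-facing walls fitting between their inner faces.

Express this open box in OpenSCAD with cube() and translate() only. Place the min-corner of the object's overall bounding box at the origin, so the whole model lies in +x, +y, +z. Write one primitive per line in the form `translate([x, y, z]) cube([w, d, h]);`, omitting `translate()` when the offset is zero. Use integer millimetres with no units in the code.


cube([262, 307, 12]);
translate([0, 0, 12]) cube([262, 12, 314]);
translate([0, 295, 12]) cube([262, 12, 314]);
translate([0, 12, 12]) cube([12, 283, 314]);
translate([250, 12, 12]) cube([12, 283, 314]);


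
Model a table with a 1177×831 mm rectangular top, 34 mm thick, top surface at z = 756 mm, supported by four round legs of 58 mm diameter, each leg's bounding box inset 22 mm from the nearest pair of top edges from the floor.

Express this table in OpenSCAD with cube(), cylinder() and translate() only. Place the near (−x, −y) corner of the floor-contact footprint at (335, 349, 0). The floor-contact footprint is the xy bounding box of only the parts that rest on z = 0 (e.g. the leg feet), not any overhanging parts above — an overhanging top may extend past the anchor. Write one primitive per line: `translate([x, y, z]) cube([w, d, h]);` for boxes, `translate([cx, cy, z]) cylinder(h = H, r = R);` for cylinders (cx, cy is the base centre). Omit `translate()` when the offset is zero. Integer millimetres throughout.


translate([313, 327, 722]) cube([1177, 831, 34]);
translate([364, 378, 0]) cylinder(h = 722, r = 29);
translate([1439, 378, 0]) cylinder(h = 722, r = 29);
translate([364, 1107, 0]) cylinder(h = 722, r = 29);
translate([1439, 1107, 0]) cylinder(h = 722, r = 29);


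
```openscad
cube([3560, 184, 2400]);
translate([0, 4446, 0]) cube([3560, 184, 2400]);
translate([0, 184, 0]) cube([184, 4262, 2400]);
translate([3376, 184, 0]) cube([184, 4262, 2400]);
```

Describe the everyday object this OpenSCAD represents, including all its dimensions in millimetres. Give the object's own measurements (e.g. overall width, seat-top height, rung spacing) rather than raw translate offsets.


The wall frame of a small rectangular building: four walls, each 2400 mm tall and 184 mm thick, enclosing a footprint 3560 mm (x) by 4630 mm (y) outside-to-outside, with no floor or roof. The front and back walls (the −y and +y sides) span the full width; the two side walls fit between them.


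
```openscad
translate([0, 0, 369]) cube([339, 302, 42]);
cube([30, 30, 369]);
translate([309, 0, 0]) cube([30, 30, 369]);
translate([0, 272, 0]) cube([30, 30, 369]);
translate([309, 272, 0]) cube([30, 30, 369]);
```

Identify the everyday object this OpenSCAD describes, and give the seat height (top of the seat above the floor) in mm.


A stool. The seat height is 411 mm.

A 339×302×42 slab at z = 369 on four corner posts — a stool. The seat top is 369 + 42 = 411 mm.


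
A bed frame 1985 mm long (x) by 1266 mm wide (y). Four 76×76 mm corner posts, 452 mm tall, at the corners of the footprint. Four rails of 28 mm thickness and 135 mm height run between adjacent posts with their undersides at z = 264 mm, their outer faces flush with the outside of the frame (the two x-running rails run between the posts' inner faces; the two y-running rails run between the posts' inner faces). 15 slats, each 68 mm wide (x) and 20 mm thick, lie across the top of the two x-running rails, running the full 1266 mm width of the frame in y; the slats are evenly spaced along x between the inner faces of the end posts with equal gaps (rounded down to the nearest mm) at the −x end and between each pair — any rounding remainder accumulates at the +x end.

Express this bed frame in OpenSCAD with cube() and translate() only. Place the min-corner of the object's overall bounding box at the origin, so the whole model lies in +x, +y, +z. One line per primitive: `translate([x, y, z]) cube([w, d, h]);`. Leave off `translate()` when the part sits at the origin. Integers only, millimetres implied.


cube([76, 76, 452]);
translate([0, 1190, 0]) cube([76, 76, 452]);
translate([1909, 0, 0]) cube([76, 76, 452]);
translate([1909, 1190, 0]) cube([76, 76, 452]);
translate([76, 0, 264]) cube([1833, 28, 135]);
translate([76, 1238, 264]) cube([1833, 28, 135]);
translate([0, 76, 264]) cube([28, 1114, 135]);
translate([1957, 76, 264]) cube([28, 1114, 135]);
translate([126, 0, 399]) cube([68, 1266, 20]);
translate([244, 0, 399]) cube([68, 1266, 20]);
translate([362, 0, 399]) cube([68, 1266, 20]);
translate([480, 0, 399]) cube([68, 1266, 20]);
translate([598, 0, 399]) cube([68, 1266, 20]);
translate([716, 0, 399]) cube([68, 1266, 20]);
translate([834, 0, 399]) cube([68, 1266, 20]);
translate([952, 0, 399]) cube([68, 1266, 20]);
translate([1070, 0, 399]) cube([68, 1266, 20]);
translate([1188, 0, 399]) cube([68, 1266, 20]);
translate([1306, 0, 399]) cube([68, 1266, 20]);
translate([1424, 0, 399]) cube([68, 1266, 20]);
translate([1542, 0, 399]) cube([68, 1266, 20]);
translate([1660, 0, 399]) cube([68, 1266, 20]);
translate([1778, 0, 399]) cube([68, 1266, 20]);


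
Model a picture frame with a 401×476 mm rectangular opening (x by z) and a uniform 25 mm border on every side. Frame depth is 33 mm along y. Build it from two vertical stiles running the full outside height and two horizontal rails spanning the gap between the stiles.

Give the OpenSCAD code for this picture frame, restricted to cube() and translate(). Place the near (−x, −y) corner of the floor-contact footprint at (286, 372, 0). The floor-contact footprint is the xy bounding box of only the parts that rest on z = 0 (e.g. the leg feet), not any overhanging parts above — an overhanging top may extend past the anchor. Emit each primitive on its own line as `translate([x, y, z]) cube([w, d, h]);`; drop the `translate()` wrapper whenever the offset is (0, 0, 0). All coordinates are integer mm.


translate([286, 372, 0]) cube([25, 33, 526]);
translate([712, 372, 0]) cube([25, 33, 526]);
translate([311, 372, 0]) cube([401, 33, 25]);
translate([311, 372, 501]) cube([401, 33, 25]);


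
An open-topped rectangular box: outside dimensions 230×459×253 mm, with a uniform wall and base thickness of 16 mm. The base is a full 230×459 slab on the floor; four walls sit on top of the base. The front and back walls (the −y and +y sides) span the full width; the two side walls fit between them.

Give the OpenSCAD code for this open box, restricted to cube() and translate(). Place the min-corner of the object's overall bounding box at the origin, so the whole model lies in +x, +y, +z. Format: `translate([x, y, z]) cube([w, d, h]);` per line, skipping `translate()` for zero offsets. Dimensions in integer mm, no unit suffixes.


cube([230, 459, 16]);
translate([0, 0, 16]) cube([230, 16, 237]);
translate([0, 443, 16]) cube([230, 16, 237]);
translate([0, 16, 16]) cube([16, 427, 237]);
translate([214, 16, 16]) cube([16, 427, 237]);


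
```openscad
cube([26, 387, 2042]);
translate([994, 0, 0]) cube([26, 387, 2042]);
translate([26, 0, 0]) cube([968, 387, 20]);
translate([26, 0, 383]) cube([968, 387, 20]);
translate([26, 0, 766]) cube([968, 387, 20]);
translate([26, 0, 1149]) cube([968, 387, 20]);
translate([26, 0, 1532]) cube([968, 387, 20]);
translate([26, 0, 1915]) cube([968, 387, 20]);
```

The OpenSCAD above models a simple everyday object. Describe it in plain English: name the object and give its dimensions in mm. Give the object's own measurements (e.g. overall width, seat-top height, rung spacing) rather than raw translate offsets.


An open bookshelf. Two side panels, each 26 mm thick, 387 mm deep and 2042 mm tall, stand 1020 mm apart (outside-to-outside). Between them sit 6 shelves, each 20 mm thick and 387 mm deep, spanning the full gap between the sides. The bottom shelf rests on the floor (its underside at z = 0) and the clear gap between one shelf's top and the next shelf's underside is 363 mm.


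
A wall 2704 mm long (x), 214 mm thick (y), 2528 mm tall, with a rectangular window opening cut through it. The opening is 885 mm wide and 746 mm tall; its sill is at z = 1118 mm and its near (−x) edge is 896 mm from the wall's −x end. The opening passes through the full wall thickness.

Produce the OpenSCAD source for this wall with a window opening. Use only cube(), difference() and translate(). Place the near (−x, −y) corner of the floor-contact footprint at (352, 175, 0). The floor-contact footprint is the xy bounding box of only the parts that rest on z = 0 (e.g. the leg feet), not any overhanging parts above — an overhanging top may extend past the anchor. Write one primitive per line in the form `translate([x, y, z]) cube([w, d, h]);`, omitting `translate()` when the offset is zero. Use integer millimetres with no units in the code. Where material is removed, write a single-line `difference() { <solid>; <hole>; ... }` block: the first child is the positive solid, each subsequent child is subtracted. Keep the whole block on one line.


difference() { translate([352, 175, 0]) cube([2704, 214, 2528]); translate([1248, 175, 1118]) cube([885, 214, 746]); }


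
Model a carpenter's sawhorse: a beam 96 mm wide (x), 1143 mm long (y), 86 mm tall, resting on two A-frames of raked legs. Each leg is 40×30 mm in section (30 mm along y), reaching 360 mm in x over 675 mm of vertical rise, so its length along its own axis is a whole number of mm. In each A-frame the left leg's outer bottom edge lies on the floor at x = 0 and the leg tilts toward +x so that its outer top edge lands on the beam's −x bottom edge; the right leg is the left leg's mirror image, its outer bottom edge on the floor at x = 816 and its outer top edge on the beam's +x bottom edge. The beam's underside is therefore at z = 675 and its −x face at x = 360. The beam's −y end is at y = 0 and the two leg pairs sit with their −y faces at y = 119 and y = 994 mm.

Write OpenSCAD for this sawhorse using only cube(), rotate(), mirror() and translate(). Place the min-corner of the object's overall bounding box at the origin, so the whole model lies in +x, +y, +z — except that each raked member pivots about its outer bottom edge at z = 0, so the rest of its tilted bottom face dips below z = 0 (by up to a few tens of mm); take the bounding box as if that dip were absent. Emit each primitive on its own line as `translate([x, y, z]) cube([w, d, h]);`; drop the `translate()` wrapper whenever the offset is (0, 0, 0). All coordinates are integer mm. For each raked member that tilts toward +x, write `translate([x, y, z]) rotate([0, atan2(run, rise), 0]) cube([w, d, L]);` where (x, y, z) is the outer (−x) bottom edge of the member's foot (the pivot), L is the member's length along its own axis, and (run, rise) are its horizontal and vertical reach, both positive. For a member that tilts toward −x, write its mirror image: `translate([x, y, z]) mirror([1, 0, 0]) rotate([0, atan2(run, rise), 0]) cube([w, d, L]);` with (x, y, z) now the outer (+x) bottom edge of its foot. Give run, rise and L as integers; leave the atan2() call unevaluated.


translate([360, 0, 675]) cube([96, 1143, 86]);
translate([0, 119, 0]) rotate([0, atan2(360, 675), 0]) cube([40, 30, 765]);
translate([816, 119, 0]) mirror([1, 0, 0]) rotate([0, atan2(360, 675), 0]) cube([40, 30, 765]);
translate([0, 994, 0]) rotate([0, atan2(360, 675), 0]) cube([40, 30, 765]);
translate([816, 994, 0]) mirror([1, 0, 0]) rotate([0, atan2(360, 675), 0]) cube([40, 30, 765]);


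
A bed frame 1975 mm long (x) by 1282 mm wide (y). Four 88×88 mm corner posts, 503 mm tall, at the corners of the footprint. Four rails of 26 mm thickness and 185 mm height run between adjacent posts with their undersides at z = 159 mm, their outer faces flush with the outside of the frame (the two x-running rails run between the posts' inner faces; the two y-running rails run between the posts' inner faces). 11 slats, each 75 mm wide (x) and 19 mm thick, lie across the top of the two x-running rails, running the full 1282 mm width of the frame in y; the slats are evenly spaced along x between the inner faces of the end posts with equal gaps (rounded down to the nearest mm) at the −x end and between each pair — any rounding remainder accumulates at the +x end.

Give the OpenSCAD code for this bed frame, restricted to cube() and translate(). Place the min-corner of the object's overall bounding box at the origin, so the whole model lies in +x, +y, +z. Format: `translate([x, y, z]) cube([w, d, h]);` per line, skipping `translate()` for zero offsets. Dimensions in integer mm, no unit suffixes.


cube([88, 88, 503]);
translate([0, 1194, 0]) cube([88, 88, 503]);
translate([1887, 0, 0]) cube([88, 88, 503]);
translate([1887, 1194, 0]) cube([88, 88, 503]);
translate([88, 0, 159]) cube([1799, 26, 185]);
translate([88, 1256, 159]) cube([1799, 26, 185]);
translate([0, 88, 159]) cube([26, 1106, 185]);
translate([1949, 88, 159]) cube([26, 1106, 185]);
translate([169, 0, 344]) cube([75, 1282, 19]);
translate([325, 0, 344]) cube([75, 1282, 19]);
translate([481, 0, 344]) cube([75, 1282, 19]);
translate([637, 0, 344]) cube([75, 1282, 19]);
translate([793, 0, 344]) cube([75, 1282, 19]);
translate([949, 0, 344]) cube([75, 1282, 19]);
translate([1105, 0, 344]) cube([75, 1282, 19]);
translate([1261, 0, 344]) cube([75, 1282, 19]);
translate([1417, 0, 344]) cube([75, 1282, 19]);
translate([1573, 0, 344]) cube([75, 1282, 19]);
translate([1729, 0, 344]) cube([75, 1282, 19]);


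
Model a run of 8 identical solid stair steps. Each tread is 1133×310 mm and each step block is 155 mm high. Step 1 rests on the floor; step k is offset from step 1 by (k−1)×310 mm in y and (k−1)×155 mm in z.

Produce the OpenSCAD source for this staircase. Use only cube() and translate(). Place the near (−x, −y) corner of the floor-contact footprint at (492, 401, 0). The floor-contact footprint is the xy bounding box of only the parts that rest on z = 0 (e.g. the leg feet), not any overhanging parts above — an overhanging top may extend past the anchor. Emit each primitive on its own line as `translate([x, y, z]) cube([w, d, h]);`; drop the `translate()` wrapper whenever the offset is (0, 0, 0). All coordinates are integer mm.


translate([492, 401, 0]) cube([1133, 310, 155]);
translate([492, 711, 155]) cube([1133, 310, 155]);
translate([492, 1021, 310]) cube([1133, 310, 155]);
translate([492, 1331, 465]) cube([1133, 310, 155]);
translate([492, 1641, 620]) cube([1133, 310, 155]);
translate([492, 1951, 775]) cube([1133, 310, 155]);
translate([492, 2261, 930]) cube([1133, 310, 155]);
translate([492, 2571, 1085]) cube([1133, 310, 155]);


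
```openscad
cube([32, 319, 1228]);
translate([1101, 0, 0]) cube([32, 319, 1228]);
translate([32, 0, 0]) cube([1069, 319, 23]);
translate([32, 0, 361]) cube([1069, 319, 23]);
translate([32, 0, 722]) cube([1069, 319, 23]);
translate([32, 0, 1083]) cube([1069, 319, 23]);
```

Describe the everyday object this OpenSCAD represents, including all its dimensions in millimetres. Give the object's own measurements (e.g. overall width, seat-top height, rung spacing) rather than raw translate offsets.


An open bookshelf. Two side panels, each 32 mm thick, 319 mm deep and 1228 mm tall, stand 1133 mm apart (outside-to-outside). Between them sit 4 shelves, each 23 mm thick and 319 mm deep, spanning the full gap between the sides. The bottom shelf rests on the floor (its underside at z = 0) and the clear gap between one shelf's top and the next shelf's underside is 338 mm.


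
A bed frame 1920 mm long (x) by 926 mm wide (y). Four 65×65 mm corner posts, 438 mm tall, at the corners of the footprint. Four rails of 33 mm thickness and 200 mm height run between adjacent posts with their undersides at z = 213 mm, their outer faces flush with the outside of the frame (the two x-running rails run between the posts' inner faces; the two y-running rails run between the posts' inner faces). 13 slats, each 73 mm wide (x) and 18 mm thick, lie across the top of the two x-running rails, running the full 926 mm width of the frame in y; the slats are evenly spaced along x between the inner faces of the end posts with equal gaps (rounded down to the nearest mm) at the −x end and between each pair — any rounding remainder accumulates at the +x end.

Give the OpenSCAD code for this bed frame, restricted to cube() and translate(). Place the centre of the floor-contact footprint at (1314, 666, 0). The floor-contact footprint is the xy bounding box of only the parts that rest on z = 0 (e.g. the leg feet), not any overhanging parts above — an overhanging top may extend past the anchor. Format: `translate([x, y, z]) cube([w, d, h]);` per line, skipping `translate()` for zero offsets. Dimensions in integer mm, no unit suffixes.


translate([354, 203, 0]) cube([65, 65, 438]);
translate([354, 1064, 0]) cube([65, 65, 438]);
translate([2209, 203, 0]) cube([65, 65, 438]);
translate([2209, 1064, 0]) cube([65, 65, 438]);
translate([419, 203, 213]) cube([1790, 33, 200]);
translate([419, 1096, 213]) cube([1790, 33, 200]);
translate([354, 268, 213]) cube([33, 796, 200]);
translate([2241, 268, 213]) cube([33, 796, 200]);
translate([479, 203, 413]) cube([73, 926, 18]);
translate([612, 203, 413]) cube([73, 926, 18]);
translate([745, 203, 413]) cube([73, 926, 18]);
translate([878, 203, 413]) cube([73, 926, 18]);
translate([1011, 203, 413]) cube([73, 926, 18]);
translate([1144, 203, 413]) cube([73, 926, 18]);
translate([1277, 203, 413]) cube([73, 926, 18]);
translate([1410, 203, 413]) cube([73, 926, 18]);
translate([1543, 203, 413]) cube([73, 926, 18]);
translate([1676, 203, 413]) cube([73, 926, 18]);
translate([1809, 203, 413]) cube([73, 926, 18]);
translate([1942, 203, 413]) cube([73, 926, 18]);
translate([2075, 203, 413]) cube([73, 926, 18]);


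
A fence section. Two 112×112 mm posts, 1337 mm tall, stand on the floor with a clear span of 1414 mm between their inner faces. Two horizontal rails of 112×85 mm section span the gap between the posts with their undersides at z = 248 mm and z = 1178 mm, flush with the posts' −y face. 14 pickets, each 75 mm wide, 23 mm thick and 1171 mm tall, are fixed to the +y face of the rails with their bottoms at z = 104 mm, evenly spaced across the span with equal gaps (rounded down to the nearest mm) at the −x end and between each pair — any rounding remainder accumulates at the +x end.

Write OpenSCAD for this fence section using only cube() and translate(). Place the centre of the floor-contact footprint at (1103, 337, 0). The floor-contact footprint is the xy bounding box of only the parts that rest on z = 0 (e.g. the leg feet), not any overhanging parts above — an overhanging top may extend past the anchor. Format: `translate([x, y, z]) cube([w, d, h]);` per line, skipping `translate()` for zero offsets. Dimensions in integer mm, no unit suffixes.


translate([284, 281, 0]) cube([112, 112, 1337]);
translate([1810, 281, 0]) cube([112, 112, 1337]);
translate([396, 281, 248]) cube([1414, 112, 85]);
translate([396, 281, 1178]) cube([1414, 112, 85]);
translate([420, 393, 104]) cube([75, 23, 1171]);
translate([519, 393, 104]) cube([75, 23, 1171]);
translate([618, 393, 104]) cube([75, 23, 1171]);
translate([717, 393, 104]) cube([75, 23, 1171]);
translate([816, 393, 104]) cube([75, 23, 1171]);
translate([915, 393, 104]) cube([75, 23, 1171]);
translate([1014, 393, 104]) cube([75, 23, 1171]);
translate([1113, 393, 104]) cube([75, 23, 1171]);
translate([1212, 393, 104]) cube([75, 23, 1171]);
translate([1311, 393, 104]) cube([75, 23, 1171]);
translate([1410, 393, 104]) cube([75, 23, 1171]);
translate([1509, 393, 104]) cube([75, 23, 1171]);
translate([1608, 393, 104]) cube([75, 23, 1171]);
translate([1707, 393, 104]) cube([75, 23, 1171]);


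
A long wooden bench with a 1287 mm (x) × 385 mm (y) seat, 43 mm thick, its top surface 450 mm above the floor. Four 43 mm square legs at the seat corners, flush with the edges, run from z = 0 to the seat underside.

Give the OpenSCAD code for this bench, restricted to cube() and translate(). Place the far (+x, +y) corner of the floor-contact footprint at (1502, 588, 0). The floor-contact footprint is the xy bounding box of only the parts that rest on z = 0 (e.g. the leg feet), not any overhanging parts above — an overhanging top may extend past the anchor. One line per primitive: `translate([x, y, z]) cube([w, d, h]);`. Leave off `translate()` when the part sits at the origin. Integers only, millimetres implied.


translate([215, 203, 407]) cube([1287, 385, 43]);
translate([215, 203, 0]) cube([43, 43, 407]);
translate([215, 545, 0]) cube([43, 43, 407]);
translate([1459, 203, 0]) cube([43, 43, 407]);
translate([1459, 545, 0]) cube([43, 43, 407]);


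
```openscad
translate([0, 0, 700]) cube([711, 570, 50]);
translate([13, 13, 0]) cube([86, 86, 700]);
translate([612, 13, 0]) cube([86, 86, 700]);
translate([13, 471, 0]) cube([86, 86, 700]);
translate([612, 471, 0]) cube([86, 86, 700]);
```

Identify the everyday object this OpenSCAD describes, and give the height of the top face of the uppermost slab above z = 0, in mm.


A table. The table height is 750 mm.

A 711×570×50 slab sits at z = 700 on four 86 mm square posts — a table. The top surface is at 700 + 50 = 750 mm.


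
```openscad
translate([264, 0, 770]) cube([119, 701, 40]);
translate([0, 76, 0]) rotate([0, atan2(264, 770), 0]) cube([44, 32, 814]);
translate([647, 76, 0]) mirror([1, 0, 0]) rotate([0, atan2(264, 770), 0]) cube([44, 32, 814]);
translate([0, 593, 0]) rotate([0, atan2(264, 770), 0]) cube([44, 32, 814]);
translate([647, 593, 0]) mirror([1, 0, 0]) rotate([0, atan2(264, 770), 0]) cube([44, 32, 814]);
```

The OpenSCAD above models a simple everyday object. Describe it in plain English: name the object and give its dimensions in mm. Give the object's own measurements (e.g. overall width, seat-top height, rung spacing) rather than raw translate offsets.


A sawhorse. A 119×701×40 mm beam (x, y, z) sits on two A-frame leg pairs. Each pair is two raked legs of 44×32 mm section (32 mm along y) splaying symmetrically in x. Each leg rises 770 mm vertically over 264 mm of horizontal reach and is 814 mm long along its own axis. Every leg's outer bottom edge rests on the floor and its outer top edge meets a bottom edge of the beam — the left legs (tilting toward +x) meet the beam's −x bottom edge, the right legs (their mirror images, tilting toward −x) meet its +x bottom edge — so the leg tops tuck under the beam, the beam's underside is 770 mm above the floor, and the feet are 647 mm apart outside-to-outside with the beam centred between them. The two leg pairs are set in 76 mm from either end of the beam.
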